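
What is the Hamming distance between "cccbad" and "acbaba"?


Comparing "cccbad" and "acbaba" position by position:
  Position 0: 'c' vs 'a' => differ
  Position 1: 'c' vs 'c' => same
  Position 2: 'c' vs 'b' => differ
  Position 3: 'b' vs 'a' => differ
  Position 4: 'a' vs 'b' => differ
  Position 5: 'd' vs 'a' => differ
Total differences (Hamming distance): 5

5


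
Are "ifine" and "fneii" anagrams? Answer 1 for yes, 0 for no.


Strings: "ifine", "fneii"
Sorted first:  efiin
Sorted second: efiin
Sorted forms match => anagrams

1


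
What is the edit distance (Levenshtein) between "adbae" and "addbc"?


Computing edit distance: "adbae" -> "addbc"
DP table:
           a    d    d    b    c
      0    1    2    3    4    5
  a   1    0    1    2    3    4
  d   2    1    0    1    2    3
  b   3    2    1    1    1    2
  a   4    3    2    2    2    2
  e   5    4    3    3    3    3
Edit distance = dp[5][5] = 3

3


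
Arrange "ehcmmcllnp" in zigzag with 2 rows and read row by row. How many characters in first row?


Zigzag "ehcmmcllnp" into 2 rows:
Placing characters:
  'e' => row 0
  'h' => row 1
  'c' => row 0
  'm' => row 1
  'm' => row 0
  'c' => row 1
  'l' => row 0
  'l' => row 1
  'n' => row 0
  'p' => row 1
Rows:
  Row 0: "ecmln"
  Row 1: "hmclp"
First row length: 5

5


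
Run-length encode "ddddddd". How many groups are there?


Input: ddddddd
Scanning for consecutive runs:
  Group 1: 'd' x 7 (positions 0-6)
Total groups: 1

1


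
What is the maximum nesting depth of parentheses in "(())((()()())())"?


Input: "(())((()()())())"
Tracking depth:
  Position 0 '(': depth becomes 1
  Position 1 '(': depth becomes 2
  Position 2 ')': depth becomes 1
  Position 3 ')': depth becomes 0
  Position 4 '(': depth becomes 1
  Position 5 '(': depth becomes 2
  Position 6 '(': depth becomes 3
  Position 7 ')': depth becomes 2
  Position 8 '(': depth becomes 3
  Position 9 ')': depth becomes 2
  Position 10 '(': depth becomes 3
  Position 11 ')': depth becomes 2
  Position 12 ')': depth becomes 1
  Position 13 '(': depth becomes 2
  Position 14 ')': depth becomes 1
  Position 15 ')': depth becomes 0
Maximum depth reached: 3

3


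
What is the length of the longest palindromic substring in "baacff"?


Input: "baacff"
Checking substrings for palindromes:
  [1:3] "aa" (len 2) => palindrome
  [4:6] "ff" (len 2) => palindrome
Longest palindromic substring: "aa" with length 2

2


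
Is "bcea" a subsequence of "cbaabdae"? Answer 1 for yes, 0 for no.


Check if "bcea" is a subsequence of "cbaabdae"
Greedy scan:
  Position 0 ('c'): no match needed
  Position 1 ('b'): matches sub[0] = 'b'
  Position 2 ('a'): no match needed
  Position 3 ('a'): no match needed
  Position 4 ('b'): no match needed
  Position 5 ('d'): no match needed
  Position 6 ('a'): no match needed
  Position 7 ('e'): no match needed
Only matched 1/4 characters => not a subsequence

0


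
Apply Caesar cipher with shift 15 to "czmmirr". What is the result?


Caesar cipher: shift "czmmirr" by 15
  'c' (pos 2) + 15 = pos 17 = 'r'
  'z' (pos 25) + 15 = pos 14 = 'o'
  'm' (pos 12) + 15 = pos 1 = 'b'
  'm' (pos 12) + 15 = pos 1 = 'b'
  'i' (pos 8) + 15 = pos 23 = 'x'
  'r' (pos 17) + 15 = pos 6 = 'g'
  'r' (pos 17) + 15 = pos 6 = 'g'
Result: robbxgg

robbxgg


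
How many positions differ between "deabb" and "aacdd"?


Comparing "deabb" and "aacdd" position by position:
  Position 0: 'd' vs 'a' => DIFFER
  Position 1: 'e' vs 'a' => DIFFER
  Position 2: 'a' vs 'c' => DIFFER
  Position 3: 'b' vs 'd' => DIFFER
  Position 4: 'b' vs 'd' => DIFFER
Positions that differ: 5

5


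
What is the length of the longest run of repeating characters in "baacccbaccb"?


Input: "baacccbaccb"
Scanning for longest run:
  Position 1 ('a'): new char, reset run to 1
  Position 2 ('a'): continues run of 'a', length=2
  Position 3 ('c'): new char, reset run to 1
  Position 4 ('c'): continues run of 'c', length=2
  Position 5 ('c'): continues run of 'c', length=3
  Position 6 ('b'): new char, reset run to 1
  Position 7 ('a'): new char, reset run to 1
  Position 8 ('c'): new char, reset run to 1
  Position 9 ('c'): continues run of 'c', length=2
  Position 10 ('b'): new char, reset run to 1
Longest run: 'c' with length 3

3


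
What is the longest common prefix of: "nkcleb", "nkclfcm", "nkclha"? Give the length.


Words: nkcleb, nkclfcm, nkclha
  Position 0: all 'n' => match
  Position 1: all 'k' => match
  Position 2: all 'c' => match
  Position 3: all 'l' => match
  Position 4: ('e', 'f', 'h') => mismatch, stop
LCP = "nkcl" (length 4)

4


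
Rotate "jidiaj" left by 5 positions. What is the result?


Input: "jidiaj", rotate left by 5
First 5 characters: "jidia"
Remaining characters: "j"
Concatenate remaining + first: "j" + "jidia" = "jjidia"

jjidia


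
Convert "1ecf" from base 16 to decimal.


Input: "1ecf" in base 16
Positional expansion:
  Digit '1' (value 1) x 16^3 = 4096
  Digit 'e' (value 14) x 16^2 = 3584
  Digit 'c' (value 12) x 16^1 = 192
  Digit 'f' (value 15) x 16^0 = 15
Sum = 7887

7887


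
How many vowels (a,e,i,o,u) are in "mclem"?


Input: mclem
Checking each character:
  'm' at position 0: consonant
  'c' at position 1: consonant
  'l' at position 2: consonant
  'e' at position 3: vowel (running total: 1)
  'm' at position 4: consonant
Total vowels: 1

1


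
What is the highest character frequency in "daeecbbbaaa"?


Input: daeecbbbaaa
Character counts:
  'a': 4
  'b': 3
  'c': 1
  'd': 1
  'e': 2
Maximum frequency: 4

4


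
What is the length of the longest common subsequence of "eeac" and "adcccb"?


LCS of "eeac" and "adcccb"
DP table:
           a    d    c    c    c    b
      0    0    0    0    0    0    0
  e   0    0    0    0    0    0    0
  e   0    0    0    0    0    0    0
  a   0    1    1    1    1    1    1
  c   0    1    1    2    2    2    2
LCS length = dp[4][6] = 2

2


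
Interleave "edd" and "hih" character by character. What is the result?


Interleaving "edd" and "hih":
  Position 0: 'e' from first, 'h' from second => "eh"
  Position 1: 'd' from first, 'i' from second => "di"
  Position 2: 'd' from first, 'h' from second => "dh"
Result: ehdidh

ehdidh


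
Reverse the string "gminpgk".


Input: gminpgk
Reading characters right to left:
  Position 6: 'k'
  Position 5: 'g'
  Position 4: 'p'
  Position 3: 'n'
  Position 2: 'i'
  Position 1: 'm'
  Position 0: 'g'
Reversed: kgpnimg

kgpnimg


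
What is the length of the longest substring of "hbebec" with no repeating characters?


Input: "hbebec"
Sliding window (track last position of each char):
  Position 0 ('h'): window [0,0] length 1 -- new best
  Position 1 ('b'): window [0,1] length 2 -- new best
  Position 2 ('e'): window [0,2] length 3 -- new best
  Position 3 ('b'): repeat (last at 1), move window start to 2
  Position 3 ('b'): window [2,3] length 2
  Position 4 ('e'): repeat (last at 2), move window start to 3
  Position 4 ('e'): window [3,4] length 2
  Position 5 ('c'): window [3,5] length 3
Longest substring with no repeats: "hbe" with length 3

3


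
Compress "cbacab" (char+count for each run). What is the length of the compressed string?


Input: cbacab
Runs:
  'c' x 1 => "c1"
  'b' x 1 => "b1"
  'a' x 1 => "a1"
  'c' x 1 => "c1"
  'a' x 1 => "a1"
  'b' x 1 => "b1"
Compressed: "c1b1a1c1a1b1"
Compressed length: 12

12


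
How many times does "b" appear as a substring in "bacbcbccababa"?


Searching for "b" in "bacbcbccababa"
Scanning each position:
  Position 0: "b" => MATCH
  Position 1: "a" => no
  Position 2: "c" => no
  Position 3: "b" => MATCH
  Position 4: "c" => no
  Position 5: "b" => MATCH
  Position 6: "c" => no
  Position 7: "c" => no
  Position 8: "a" => no
  Position 9: "b" => MATCH
  Position 10: "a" => no
  Position 11: "b" => MATCH
  Position 12: "a" => no
Total occurrences: 5

5


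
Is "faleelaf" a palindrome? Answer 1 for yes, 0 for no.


Input: faleelaf
Reversed: faleelaf
  Compare pos 0 ('f') with pos 7 ('f'): match
  Compare pos 1 ('a') with pos 6 ('a'): match
  Compare pos 2 ('l') with pos 5 ('l'): match
  Compare pos 3 ('e') with pos 4 ('e'): match
Result: palindrome

1


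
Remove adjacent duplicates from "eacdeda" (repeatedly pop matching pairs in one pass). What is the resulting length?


Input: eacdeda
Stack-based adjacent duplicate removal:
  Read 'e': push. Stack: e
  Read 'a': push. Stack: ea
  Read 'c': push. Stack: eac
  Read 'd': push. Stack: eacd
  Read 'e': push. Stack: eacde
  Read 'd': push. Stack: eacded
  Read 'a': push. Stack: eacdeda
Final stack: "eacdeda" (length 7)

7


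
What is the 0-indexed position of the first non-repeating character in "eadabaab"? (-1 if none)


Input: eadabaab
Character frequencies:
  'a': 4
  'b': 2
  'd': 1
  'e': 1
Scanning left to right for freq == 1:
  Position 0 ('e'): unique! => answer = 0

0


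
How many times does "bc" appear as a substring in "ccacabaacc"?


Searching for "bc" in "ccacabaacc"
Scanning each position:
  Position 0: "cc" => no
  Position 1: "ca" => no
  Position 2: "ac" => no
  Position 3: "ca" => no
  Position 4: "ab" => no
  Position 5: "ba" => no
  Position 6: "aa" => no
  Position 7: "ac" => no
  Position 8: "cc" => no
Total occurrences: 0

0


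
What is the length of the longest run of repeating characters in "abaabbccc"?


Input: "abaabbccc"
Scanning for longest run:
  Position 1 ('b'): new char, reset run to 1
  Position 2 ('a'): new char, reset run to 1
  Position 3 ('a'): continues run of 'a', length=2
  Position 4 ('b'): new char, reset run to 1
  Position 5 ('b'): continues run of 'b', length=2
  Position 6 ('c'): new char, reset run to 1
  Position 7 ('c'): continues run of 'c', length=2
  Position 8 ('c'): continues run of 'c', length=3
Longest run: 'c' with length 3

3


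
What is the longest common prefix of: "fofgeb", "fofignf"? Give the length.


Words: fofgeb, fofignf
  Position 0: all 'f' => match
  Position 1: all 'o' => match
  Position 2: all 'f' => match
  Position 3: ('g', 'i') => mismatch, stop
LCP = "fof" (length 3)

3


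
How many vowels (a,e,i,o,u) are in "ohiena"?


Input: ohiena
Checking each character:
  'o' at position 0: vowel (running total: 1)
  'h' at position 1: consonant
  'i' at position 2: vowel (running total: 2)
  'e' at position 3: vowel (running total: 3)
  'n' at position 4: consonant
  'a' at position 5: vowel (running total: 4)
Total vowels: 4

4


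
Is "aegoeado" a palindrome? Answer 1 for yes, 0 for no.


Input: aegoeado
Reversed: odaeogea
  Compare pos 0 ('a') with pos 7 ('o'): MISMATCH
  Compare pos 1 ('e') with pos 6 ('d'): MISMATCH
  Compare pos 2 ('g') with pos 5 ('a'): MISMATCH
  Compare pos 3 ('o') with pos 4 ('e'): MISMATCH
Result: not a palindrome

0


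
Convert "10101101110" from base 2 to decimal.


Input: "10101101110" in base 2
Positional expansion:
  Digit '1' (value 1) x 2^10 = 1024
  Digit '0' (value 0) x 2^9 = 0
  Digit '1' (value 1) x 2^8 = 256
  Digit '0' (value 0) x 2^7 = 0
  Digit '1' (value 1) x 2^6 = 64
  Digit '1' (value 1) x 2^5 = 32
  Digit '0' (value 0) x 2^4 = 0
  Digit '1' (value 1) x 2^3 = 8
  Digit '1' (value 1) x 2^2 = 4
  Digit '1' (value 1) x 2^1 = 2
  Digit '0' (value 0) x 2^0 = 0
Sum = 1390

1390


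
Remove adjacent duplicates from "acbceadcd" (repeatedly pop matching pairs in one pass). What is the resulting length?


Input: acbceadcd
Stack-based adjacent duplicate removal:
  Read 'a': push. Stack: a
  Read 'c': push. Stack: ac
  Read 'b': push. Stack: acb
  Read 'c': push. Stack: acbc
  Read 'e': push. Stack: acbce
  Read 'a': push. Stack: acbcea
  Read 'd': push. Stack: acbcead
  Read 'c': push. Stack: acbceadc
  Read 'd': push. Stack: acbceadcd
Final stack: "acbceadcd" (length 9)

9


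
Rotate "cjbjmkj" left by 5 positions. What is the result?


Input: "cjbjmkj", rotate left by 5
First 5 characters: "cjbjm"
Remaining characters: "kj"
Concatenate remaining + first: "kj" + "cjbjm" = "kjcjbjm"

kjcjbjm


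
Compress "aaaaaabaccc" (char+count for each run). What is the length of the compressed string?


Input: aaaaaabaccc
Runs:
  'a' x 6 => "a6"
  'b' x 1 => "b1"
  'a' x 1 => "a1"
  'c' x 3 => "c3"
Compressed: "a6b1a1c3"
Compressed length: 8

8


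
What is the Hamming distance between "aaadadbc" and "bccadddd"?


Comparing "aaadadbc" and "bccadddd" position by position:
  Position 0: 'a' vs 'b' => differ
  Position 1: 'a' vs 'c' => differ
  Position 2: 'a' vs 'c' => differ
  Position 3: 'd' vs 'a' => differ
  Position 4: 'a' vs 'd' => differ
  Position 5: 'd' vs 'd' => same
  Position 6: 'b' vs 'd' => differ
  Position 7: 'c' vs 'd' => differ
Total differences (Hamming distance): 7

7


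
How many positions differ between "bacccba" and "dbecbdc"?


Comparing "bacccba" and "dbecbdc" position by position:
  Position 0: 'b' vs 'd' => DIFFER
  Position 1: 'a' vs 'b' => DIFFER
  Position 2: 'c' vs 'e' => DIFFER
  Position 3: 'c' vs 'c' => same
  Position 4: 'c' vs 'b' => DIFFER
  Position 5: 'b' vs 'd' => DIFFER
  Position 6: 'a' vs 'c' => DIFFER
Positions that differ: 6

6


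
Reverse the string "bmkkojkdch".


Input: bmkkojkdch
Reading characters right to left:
  Position 9: 'h'
  Position 8: 'c'
  Position 7: 'd'
  Position 6: 'k'
  Position 5: 'j'
  Position 4: 'o'
  Position 3: 'k'
  Position 2: 'k'
  Position 1: 'm'
  Position 0: 'b'
Reversed: hcdkjokkmb

hcdkjokkmb


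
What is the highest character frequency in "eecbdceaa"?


Input: eecbdceaa
Character counts:
  'a': 2
  'b': 1
  'c': 2
  'd': 1
  'e': 3
Maximum frequency: 3

3


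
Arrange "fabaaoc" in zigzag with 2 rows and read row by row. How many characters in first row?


Zigzag "fabaaoc" into 2 rows:
Placing characters:
  'f' => row 0
  'a' => row 1
  'b' => row 0
  'a' => row 1
  'a' => row 0
  'o' => row 1
  'c' => row 0
Rows:
  Row 0: "fbac"
  Row 1: "aao"
First row length: 4

4


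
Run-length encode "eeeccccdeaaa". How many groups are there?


Input: eeeccccdeaaa
Scanning for consecutive runs:
  Group 1: 'e' x 3 (positions 0-2)
  Group 2: 'c' x 4 (positions 3-6)
  Group 3: 'd' x 1 (positions 7-7)
  Group 4: 'e' x 1 (positions 8-8)
  Group 5: 'a' x 3 (positions 9-11)
Total groups: 5

5


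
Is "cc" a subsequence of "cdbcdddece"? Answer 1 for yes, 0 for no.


Check if "cc" is a subsequence of "cdbcdddece"
Greedy scan:
  Position 0 ('c'): matches sub[0] = 'c'
  Position 1 ('d'): no match needed
  Position 2 ('b'): no match needed
  Position 3 ('c'): matches sub[1] = 'c'
  Position 4 ('d'): no match needed
  Position 5 ('d'): no match needed
  Position 6 ('d'): no match needed
  Position 7 ('e'): no match needed
  Position 8 ('c'): no match needed
  Position 9 ('e'): no match needed
All 2 characters matched => is a subsequence

1


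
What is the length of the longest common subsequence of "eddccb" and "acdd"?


LCS of "eddccb" and "acdd"
DP table:
           a    c    d    d
      0    0    0    0    0
  e   0    0    0    0    0
  d   0    0    0    1    1
  d   0    0    0    1    2
  c   0    0    1    1    2
  c   0    0    1    1    2
  b   0    0    1    1    2
LCS length = dp[6][4] = 2

2


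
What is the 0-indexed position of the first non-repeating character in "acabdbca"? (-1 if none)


Input: acabdbca
Character frequencies:
  'a': 3
  'b': 2
  'c': 2
  'd': 1
Scanning left to right for freq == 1:
  Position 0 ('a'): freq=3, skip
  Position 1 ('c'): freq=2, skip
  Position 2 ('a'): freq=3, skip
  Position 3 ('b'): freq=2, skip
  Position 4 ('d'): unique! => answer = 4

4


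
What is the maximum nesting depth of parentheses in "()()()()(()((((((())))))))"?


Input: "()()()()(()((((((())))))))"
Tracking depth:
  Position 0 '(': depth becomes 1
  Position 1 ')': depth becomes 0
  Position 2 '(': depth becomes 1
  Position 3 ')': depth becomes 0
  Position 4 '(': depth becomes 1
  Position 5 ')': depth becomes 0
  Position 6 '(': depth becomes 1
  Position 7 ')': depth becomes 0
  Position 8 '(': depth becomes 1
  Position 9 '(': depth becomes 2
  Position 10 ')': depth becomes 1
  Position 11 '(': depth becomes 2
  Position 12 '(': depth becomes 3
  Position 13 '(': depth becomes 4
  Position 14 '(': depth becomes 5
  Position 15 '(': depth becomes 6
  Position 16 '(': depth becomes 7
  Position 17 '(': depth becomes 8
  Position 18 ')': depth becomes 7
  Position 19 ')': depth becomes 6
  Position 20 ')': depth becomes 5
  Position 21 ')': depth becomes 4
  Position 22 ')': depth becomes 3
  Position 23 ')': depth becomes 2
  Position 24 ')': depth becomes 1
  Position 25 ')': depth becomes 0
Maximum depth reached: 8

8


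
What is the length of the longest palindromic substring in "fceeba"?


Input: "fceeba"
Checking substrings for palindromes:
  [2:4] "ee" (len 2) => palindrome
Longest palindromic substring: "ee" with length 2

2


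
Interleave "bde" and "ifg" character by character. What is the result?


Interleaving "bde" and "ifg":
  Position 0: 'b' from first, 'i' from second => "bi"
  Position 1: 'd' from first, 'f' from second => "df"
  Position 2: 'e' from first, 'g' from second => "eg"
Result: bidfeg

bidfeg


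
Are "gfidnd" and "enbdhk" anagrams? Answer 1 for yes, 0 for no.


Strings: "gfidnd", "enbdhk"
Sorted first:  ddfgin
Sorted second: bdehkn
Differ at position 0: 'd' vs 'b' => not anagrams

0


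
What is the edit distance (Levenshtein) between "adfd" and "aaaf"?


Computing edit distance: "adfd" -> "aaaf"
DP table:
           a    a    a    f
      0    1    2    3    4
  a   1    0    1    2    3
  d   2    1    1    2    3
  f   3    2    2    2    2
  d   4    3    3    3    3
Edit distance = dp[4][4] = 3

3


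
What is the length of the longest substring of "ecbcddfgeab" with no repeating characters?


Input: "ecbcddfgeab"
Sliding window (track last position of each char):
  Position 0 ('e'): window [0,0] length 1 -- new best
  Position 1 ('c'): window [0,1] length 2 -- new best
  Position 2 ('b'): window [0,2] length 3 -- new best
  Position 3 ('c'): repeat (last at 1), move window start to 2
  Position 3 ('c'): window [2,3] length 2
  Position 4 ('d'): window [2,4] length 3
  Position 5 ('d'): repeat (last at 4), move window start to 5
  Position 5 ('d'): window [5,5] length 1
  Position 6 ('f'): window [5,6] length 2
  Position 7 ('g'): window [5,7] length 3
  Position 8 ('e'): window [5,8] length 4 -- new best
  Position 9 ('a'): window [5,9] length 5 -- new best
  Position 10 ('b'): window [5,10] length 6 -- new best
Longest substring with no repeats: "dfgeab" with length 6

6


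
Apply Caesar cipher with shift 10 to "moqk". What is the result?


Caesar cipher: shift "moqk" by 10
  'm' (pos 12) + 10 = pos 22 = 'w'
  'o' (pos 14) + 10 = pos 24 = 'y'
  'q' (pos 16) + 10 = pos 0 = 'a'
  'k' (pos 10) + 10 = pos 20 = 'u'
Result: wyau

wyau


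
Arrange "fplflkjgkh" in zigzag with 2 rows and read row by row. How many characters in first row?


Zigzag "fplflkjgkh" into 2 rows:
Placing characters:
  'f' => row 0
  'p' => row 1
  'l' => row 0
  'f' => row 1
  'l' => row 0
  'k' => row 1
  'j' => row 0
  'g' => row 1
  'k' => row 0
  'h' => row 1
Rows:
  Row 0: "flljk"
  Row 1: "pfkgh"
First row length: 5

5


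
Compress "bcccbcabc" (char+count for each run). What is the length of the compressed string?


Input: bcccbcabc
Runs:
  'b' x 1 => "b1"
  'c' x 3 => "c3"
  'b' x 1 => "b1"
  'c' x 1 => "c1"
  'a' x 1 => "a1"
  'b' x 1 => "b1"
  'c' x 1 => "c1"
Compressed: "b1c3b1c1a1b1c1"
Compressed length: 14

14


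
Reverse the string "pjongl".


Input: pjongl
Reading characters right to left:
  Position 5: 'l'
  Position 4: 'g'
  Position 3: 'n'
  Position 2: 'o'
  Position 1: 'j'
  Position 0: 'p'
Reversed: lgnojp

lgnojp


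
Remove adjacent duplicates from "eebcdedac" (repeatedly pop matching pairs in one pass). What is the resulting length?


Input: eebcdedac
Stack-based adjacent duplicate removal:
  Read 'e': push. Stack: e
  Read 'e': matches stack top 'e' => pop. Stack: (empty)
  Read 'b': push. Stack: b
  Read 'c': push. Stack: bc
  Read 'd': push. Stack: bcd
  Read 'e': push. Stack: bcde
  Read 'd': push. Stack: bcded
  Read 'a': push. Stack: bcdeda
  Read 'c': push. Stack: bcdedac
Final stack: "bcdedac" (length 7)

7


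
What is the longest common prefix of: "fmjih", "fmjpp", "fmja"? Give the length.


Words: fmjih, fmjpp, fmja
  Position 0: all 'f' => match
  Position 1: all 'm' => match
  Position 2: all 'j' => match
  Position 3: ('i', 'p', 'a') => mismatch, stop
LCP = "fmj" (length 3)

3


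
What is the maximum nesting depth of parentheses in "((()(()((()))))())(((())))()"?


Input: "((()(()((()))))())(((())))()"
Tracking depth:
  Position 0 '(': depth becomes 1
  Position 1 '(': depth becomes 2
  Position 2 '(': depth becomes 3
  Position 3 ')': depth becomes 2
  Position 4 '(': depth becomes 3
  Position 5 '(': depth becomes 4
  Position 6 ')': depth becomes 3
  Position 7 '(': depth becomes 4
  Position 8 '(': depth becomes 5
  Position 9 '(': depth becomes 6
  Position 10 ')': depth becomes 5
  Position 11 ')': depth becomes 4
  Position 12 ')': depth becomes 3
  Position 13 ')': depth becomes 2
  Position 14 ')': depth becomes 1
  Position 15 '(': depth becomes 2
  Position 16 ')': depth becomes 1
  Position 17 ')': depth becomes 0
  Position 18 '(': depth becomes 1
  Position 19 '(': depth becomes 2
  Position 20 '(': depth becomes 3
  Position 21 '(': depth becomes 4
  Position 22 ')': depth becomes 3
  Position 23 ')': depth becomes 2
  Position 24 ')': depth becomes 1
  Position 25 ')': depth becomes 0
  Position 26 '(': depth becomes 1
  Position 27 ')': depth becomes 0
Maximum depth reached: 6

6


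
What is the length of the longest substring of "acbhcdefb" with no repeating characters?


Input: "acbhcdefb"
Sliding window (track last position of each char):
  Position 0 ('a'): window [0,0] length 1 -- new best
  Position 1 ('c'): window [0,1] length 2 -- new best
  Position 2 ('b'): window [0,2] length 3 -- new best
  Position 3 ('h'): window [0,3] length 4 -- new best
  Position 4 ('c'): repeat (last at 1), move window start to 2
  Position 4 ('c'): window [2,4] length 3
  Position 5 ('d'): window [2,5] length 4
  Position 6 ('e'): window [2,6] length 5 -- new best
  Position 7 ('f'): window [2,7] length 6 -- new best
  Position 8 ('b'): repeat (last at 2), move window start to 3
  Position 8 ('b'): window [3,8] length 6
Longest substring with no repeats: "bhcdef" with length 6

6


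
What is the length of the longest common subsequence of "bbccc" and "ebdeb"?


LCS of "bbccc" and "ebdeb"
DP table:
           e    b    d    e    b
      0    0    0    0    0    0
  b   0    0    1    1    1    1
  b   0    0    1    1    1    2
  c   0    0    1    1    1    2
  c   0    0    1    1    1    2
  c   0    0    1    1    1    2
LCS length = dp[5][5] = 2

2


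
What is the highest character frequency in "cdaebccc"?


Input: cdaebccc
Character counts:
  'a': 1
  'b': 1
  'c': 4
  'd': 1
  'e': 1
Maximum frequency: 4

4


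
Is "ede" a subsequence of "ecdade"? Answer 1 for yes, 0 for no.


Check if "ede" is a subsequence of "ecdade"
Greedy scan:
  Position 0 ('e'): matches sub[0] = 'e'
  Position 1 ('c'): no match needed
  Position 2 ('d'): matches sub[1] = 'd'
  Position 3 ('a'): no match needed
  Position 4 ('d'): no match needed
  Position 5 ('e'): matches sub[2] = 'e'
All 3 characters matched => is a subsequence

1


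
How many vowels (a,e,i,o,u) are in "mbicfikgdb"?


Input: mbicfikgdb
Checking each character:
  'm' at position 0: consonant
  'b' at position 1: consonant
  'i' at position 2: vowel (running total: 1)
  'c' at position 3: consonant
  'f' at position 4: consonant
  'i' at position 5: vowel (running total: 2)
  'k' at position 6: consonant
  'g' at position 7: consonant
  'd' at position 8: consonant
  'b' at position 9: consonant
Total vowels: 2

2


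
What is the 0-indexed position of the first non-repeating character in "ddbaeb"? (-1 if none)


Input: ddbaeb
Character frequencies:
  'a': 1
  'b': 2
  'd': 2
  'e': 1
Scanning left to right for freq == 1:
  Position 0 ('d'): freq=2, skip
  Position 1 ('d'): freq=2, skip
  Position 2 ('b'): freq=2, skip
  Position 3 ('a'): unique! => answer = 3

3


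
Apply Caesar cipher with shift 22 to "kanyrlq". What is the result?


Caesar cipher: shift "kanyrlq" by 22
  'k' (pos 10) + 22 = pos 6 = 'g'
  'a' (pos 0) + 22 = pos 22 = 'w'
  'n' (pos 13) + 22 = pos 9 = 'j'
  'y' (pos 24) + 22 = pos 20 = 'u'
  'r' (pos 17) + 22 = pos 13 = 'n'
  'l' (pos 11) + 22 = pos 7 = 'h'
  'q' (pos 16) + 22 = pos 12 = 'm'
Result: gwjunhm

gwjunhm


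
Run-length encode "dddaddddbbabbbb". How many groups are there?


Input: dddaddddbbabbbb
Scanning for consecutive runs:
  Group 1: 'd' x 3 (positions 0-2)
  Group 2: 'a' x 1 (positions 3-3)
  Group 3: 'd' x 4 (positions 4-7)
  Group 4: 'b' x 2 (positions 8-9)
  Group 5: 'a' x 1 (positions 10-10)
  Group 6: 'b' x 4 (positions 11-14)
Total groups: 6

6


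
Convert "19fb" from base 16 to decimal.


Input: "19fb" in base 16
Positional expansion:
  Digit '1' (value 1) x 16^3 = 4096
  Digit '9' (value 9) x 16^2 = 2304
  Digit 'f' (value 15) x 16^1 = 240
  Digit 'b' (value 11) x 16^0 = 11
Sum = 6651

6651


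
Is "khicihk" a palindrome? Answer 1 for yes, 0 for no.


Input: khicihk
Reversed: khicihk
  Compare pos 0 ('k') with pos 6 ('k'): match
  Compare pos 1 ('h') with pos 5 ('h'): match
  Compare pos 2 ('i') with pos 4 ('i'): match
Result: palindrome

1


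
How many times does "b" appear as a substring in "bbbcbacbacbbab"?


Searching for "b" in "bbbcbacbacbbab"
Scanning each position:
  Position 0: "b" => MATCH
  Position 1: "b" => MATCH
  Position 2: "b" => MATCH
  Position 3: "c" => no
  Position 4: "b" => MATCH
  Position 5: "a" => no
  Position 6: "c" => no
  Position 7: "b" => MATCH
  Position 8: "a" => no
  Position 9: "c" => no
  Position 10: "b" => MATCH
  Position 11: "b" => MATCH
  Position 12: "a" => no
  Position 13: "b" => MATCH
Total occurrences: 8

8


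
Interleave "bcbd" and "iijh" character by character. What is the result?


Interleaving "bcbd" and "iijh":
  Position 0: 'b' from first, 'i' from second => "bi"
  Position 1: 'c' from first, 'i' from second => "ci"
  Position 2: 'b' from first, 'j' from second => "bj"
  Position 3: 'd' from first, 'h' from second => "dh"
Result: bicibjdh

bicibjdh


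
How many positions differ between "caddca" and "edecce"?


Comparing "caddca" and "edecce" position by position:
  Position 0: 'c' vs 'e' => DIFFER
  Position 1: 'a' vs 'd' => DIFFER
  Position 2: 'd' vs 'e' => DIFFER
  Position 3: 'd' vs 'c' => DIFFER
  Position 4: 'c' vs 'c' => same
  Position 5: 'a' vs 'e' => DIFFER
Positions that differ: 5

5


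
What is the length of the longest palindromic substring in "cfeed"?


Input: "cfeed"
Checking substrings for palindromes:
  [2:4] "ee" (len 2) => palindrome
Longest palindromic substring: "ee" with length 2

2


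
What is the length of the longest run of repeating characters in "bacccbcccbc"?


Input: "bacccbcccbc"
Scanning for longest run:
  Position 1 ('a'): new char, reset run to 1
  Position 2 ('c'): new char, reset run to 1
  Position 3 ('c'): continues run of 'c', length=2
  Position 4 ('c'): continues run of 'c', length=3
  Position 5 ('b'): new char, reset run to 1
  Position 6 ('c'): new char, reset run to 1
  Position 7 ('c'): continues run of 'c', length=2
  Position 8 ('c'): continues run of 'c', length=3
  Position 9 ('b'): new char, reset run to 1
  Position 10 ('c'): new char, reset run to 1
Longest run: 'c' with length 3

3


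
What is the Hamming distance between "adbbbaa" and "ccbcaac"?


Comparing "adbbbaa" and "ccbcaac" position by position:
  Position 0: 'a' vs 'c' => differ
  Position 1: 'd' vs 'c' => differ
  Position 2: 'b' vs 'b' => same
  Position 3: 'b' vs 'c' => differ
  Position 4: 'b' vs 'a' => differ
  Position 5: 'a' vs 'a' => same
  Position 6: 'a' vs 'c' => differ
Total differences (Hamming distance): 5

5


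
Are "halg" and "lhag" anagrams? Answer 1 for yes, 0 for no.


Strings: "halg", "lhag"
Sorted first:  aghl
Sorted second: aghl
Sorted forms match => anagrams

1


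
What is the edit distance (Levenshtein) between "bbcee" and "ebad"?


Computing edit distance: "bbcee" -> "ebad"
DP table:
           e    b    a    d
      0    1    2    3    4
  b   1    1    1    2    3
  b   2    2    1    2    3
  c   3    3    2    2    3
  e   4    3    3    3    3
  e   5    4    4    4    4
Edit distance = dp[5][4] = 4

4


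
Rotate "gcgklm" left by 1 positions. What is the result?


Input: "gcgklm", rotate left by 1
First 1 characters: "g"
Remaining characters: "cgklm"
Concatenate remaining + first: "cgklm" + "g" = "cgklmg"

cgklmg


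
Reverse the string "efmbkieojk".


Input: efmbkieojk
Reading characters right to left:
  Position 9: 'k'
  Position 8: 'j'
  Position 7: 'o'
  Position 6: 'e'
  Position 5: 'i'
  Position 4: 'k'
  Position 3: 'b'
  Position 2: 'm'
  Position 1: 'f'
  Position 0: 'e'
Reversed: kjoeikbmfe

kjoeikbmfe


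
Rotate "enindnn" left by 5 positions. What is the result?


Input: "enindnn", rotate left by 5
First 5 characters: "enind"
Remaining characters: "nn"
Concatenate remaining + first: "nn" + "enind" = "nnenind"

nnenind


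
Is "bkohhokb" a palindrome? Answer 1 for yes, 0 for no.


Input: bkohhokb
Reversed: bkohhokb
  Compare pos 0 ('b') with pos 7 ('b'): match
  Compare pos 1 ('k') with pos 6 ('k'): match
  Compare pos 2 ('o') with pos 5 ('o'): match
  Compare pos 3 ('h') with pos 4 ('h'): match
Result: palindrome

1


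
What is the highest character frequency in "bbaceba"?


Input: bbaceba
Character counts:
  'a': 2
  'b': 3
  'c': 1
  'e': 1
Maximum frequency: 3

3


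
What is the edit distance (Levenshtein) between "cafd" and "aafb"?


Computing edit distance: "cafd" -> "aafb"
DP table:
           a    a    f    b
      0    1    2    3    4
  c   1    1    2    3    4
  a   2    1    1    2    3
  f   3    2    2    1    2
  d   4    3    3    2    2
Edit distance = dp[4][4] = 2

2


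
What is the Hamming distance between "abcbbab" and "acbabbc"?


Comparing "abcbbab" and "acbabbc" position by position:
  Position 0: 'a' vs 'a' => same
  Position 1: 'b' vs 'c' => differ
  Position 2: 'c' vs 'b' => differ
  Position 3: 'b' vs 'a' => differ
  Position 4: 'b' vs 'b' => same
  Position 5: 'a' vs 'b' => differ
  Position 6: 'b' vs 'c' => differ
Total differences (Hamming distance): 5

5


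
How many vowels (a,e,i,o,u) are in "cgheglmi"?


Input: cgheglmi
Checking each character:
  'c' at position 0: consonant
  'g' at position 1: consonant
  'h' at position 2: consonant
  'e' at position 3: vowel (running total: 1)
  'g' at position 4: consonant
  'l' at position 5: consonant
  'm' at position 6: consonant
  'i' at position 7: vowel (running total: 2)
Total vowels: 2

2


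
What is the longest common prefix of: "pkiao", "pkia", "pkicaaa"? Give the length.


Words: pkiao, pkia, pkicaaa
  Position 0: all 'p' => match
  Position 1: all 'k' => match
  Position 2: all 'i' => match
  Position 3: ('a', 'a', 'c') => mismatch, stop
LCP = "pki" (length 3)

3


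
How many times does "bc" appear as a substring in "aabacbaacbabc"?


Searching for "bc" in "aabacbaacbabc"
Scanning each position:
  Position 0: "aa" => no
  Position 1: "ab" => no
  Position 2: "ba" => no
  Position 3: "ac" => no
  Position 4: "cb" => no
  Position 5: "ba" => no
  Position 6: "aa" => no
  Position 7: "ac" => no
  Position 8: "cb" => no
  Position 9: "ba" => no
  Position 10: "ab" => no
  Position 11: "bc" => MATCH
Total occurrences: 1

1


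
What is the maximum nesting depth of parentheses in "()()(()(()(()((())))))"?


Input: "()()(()(()(()((())))))"
Tracking depth:
  Position 0 '(': depth becomes 1
  Position 1 ')': depth becomes 0
  Position 2 '(': depth becomes 1
  Position 3 ')': depth becomes 0
  Position 4 '(': depth becomes 1
  Position 5 '(': depth becomes 2
  Position 6 ')': depth becomes 1
  Position 7 '(': depth becomes 2
  Position 8 '(': depth becomes 3
  Position 9 ')': depth becomes 2
  Position 10 '(': depth becomes 3
  Position 11 '(': depth becomes 4
  Position 12 ')': depth becomes 3
  Position 13 '(': depth becomes 4
  Position 14 '(': depth becomes 5
  Position 15 '(': depth becomes 6
  Position 16 ')': depth becomes 5
  Position 17 ')': depth becomes 4
  Position 18 ')': depth becomes 3
  Position 19 ')': depth becomes 2
  Position 20 ')': depth becomes 1
  Position 21 ')': depth becomes 0
Maximum depth reached: 6

6


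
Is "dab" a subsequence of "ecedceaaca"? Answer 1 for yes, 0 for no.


Check if "dab" is a subsequence of "ecedceaaca"
Greedy scan:
  Position 0 ('e'): no match needed
  Position 1 ('c'): no match needed
  Position 2 ('e'): no match needed
  Position 3 ('d'): matches sub[0] = 'd'
  Position 4 ('c'): no match needed
  Position 5 ('e'): no match needed
  Position 6 ('a'): matches sub[1] = 'a'
  Position 7 ('a'): no match needed
  Position 8 ('c'): no match needed
  Position 9 ('a'): no match needed
Only matched 2/3 characters => not a subsequence

0


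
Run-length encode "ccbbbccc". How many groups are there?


Input: ccbbbccc
Scanning for consecutive runs:
  Group 1: 'c' x 2 (positions 0-1)
  Group 2: 'b' x 3 (positions 2-4)
  Group 3: 'c' x 3 (positions 5-7)
Total groups: 3

3


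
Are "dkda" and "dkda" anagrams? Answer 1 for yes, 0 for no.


Strings: "dkda", "dkda"
Sorted first:  addk
Sorted second: addk
Sorted forms match => anagrams

1


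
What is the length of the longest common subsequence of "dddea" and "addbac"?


LCS of "dddea" and "addbac"
DP table:
           a    d    d    b    a    c
      0    0    0    0    0    0    0
  d   0    0    1    1    1    1    1
  d   0    0    1    2    2    2    2
  d   0    0    1    2    2    2    2
  e   0    0    1    2    2    2    2
  a   0    1    1    2    2    3    3
LCS length = dp[5][6] = 3

3


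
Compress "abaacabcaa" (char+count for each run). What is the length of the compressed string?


Input: abaacabcaa
Runs:
  'a' x 1 => "a1"
  'b' x 1 => "b1"
  'a' x 2 => "a2"
  'c' x 1 => "c1"
  'a' x 1 => "a1"
  'b' x 1 => "b1"
  'c' x 1 => "c1"
  'a' x 2 => "a2"
Compressed: "a1b1a2c1a1b1c1a2"
Compressed length: 16

16


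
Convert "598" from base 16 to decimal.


Input: "598" in base 16
Positional expansion:
  Digit '5' (value 5) x 16^2 = 1280
  Digit '9' (value 9) x 16^1 = 144
  Digit '8' (value 8) x 16^0 = 8
Sum = 1432

1432


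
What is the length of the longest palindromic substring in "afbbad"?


Input: "afbbad"
Checking substrings for palindromes:
  [2:4] "bb" (len 2) => palindrome
Longest palindromic substring: "bb" with length 2

2


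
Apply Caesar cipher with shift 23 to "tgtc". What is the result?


Caesar cipher: shift "tgtc" by 23
  't' (pos 19) + 23 = pos 16 = 'q'
  'g' (pos 6) + 23 = pos 3 = 'd'
  't' (pos 19) + 23 = pos 16 = 'q'
  'c' (pos 2) + 23 = pos 25 = 'z'
Result: qdqz

qdqz


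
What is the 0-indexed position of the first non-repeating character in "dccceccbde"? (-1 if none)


Input: dccceccbde
Character frequencies:
  'b': 1
  'c': 5
  'd': 2
  'e': 2
Scanning left to right for freq == 1:
  Position 0 ('d'): freq=2, skip
  Position 1 ('c'): freq=5, skip
  Position 2 ('c'): freq=5, skip
  Position 3 ('c'): freq=5, skip
  Position 4 ('e'): freq=2, skip
  Position 5 ('c'): freq=5, skip
  Position 6 ('c'): freq=5, skip
  Position 7 ('b'): unique! => answer = 7

7


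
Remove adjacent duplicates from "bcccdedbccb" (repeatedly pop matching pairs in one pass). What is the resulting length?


Input: bcccdedbccb
Stack-based adjacent duplicate removal:
  Read 'b': push. Stack: b
  Read 'c': push. Stack: bc
  Read 'c': matches stack top 'c' => pop. Stack: b
  Read 'c': push. Stack: bc
  Read 'd': push. Stack: bcd
  Read 'e': push. Stack: bcde
  Read 'd': push. Stack: bcded
  Read 'b': push. Stack: bcdedb
  Read 'c': push. Stack: bcdedbc
  Read 'c': matches stack top 'c' => pop. Stack: bcdedb
  Read 'b': matches stack top 'b' => pop. Stack: bcded
Final stack: "bcded" (length 5)

5


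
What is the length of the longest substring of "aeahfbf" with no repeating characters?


Input: "aeahfbf"
Sliding window (track last position of each char):
  Position 0 ('a'): window [0,0] length 1 -- new best
  Position 1 ('e'): window [0,1] length 2 -- new best
  Position 2 ('a'): repeat (last at 0), move window start to 1
  Position 2 ('a'): window [1,2] length 2
  Position 3 ('h'): window [1,3] length 3 -- new best
  Position 4 ('f'): window [1,4] length 4 -- new best
  Position 5 ('b'): window [1,5] length 5 -- new best
  Position 6 ('f'): repeat (last at 4), move window start to 5
  Position 6 ('f'): window [5,6] length 2
Longest substring with no repeats: "eahfb" with length 5

5


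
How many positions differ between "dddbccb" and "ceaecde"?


Comparing "dddbccb" and "ceaecde" position by position:
  Position 0: 'd' vs 'c' => DIFFER
  Position 1: 'd' vs 'e' => DIFFER
  Position 2: 'd' vs 'a' => DIFFER
  Position 3: 'b' vs 'e' => DIFFER
  Position 4: 'c' vs 'c' => same
  Position 5: 'c' vs 'd' => DIFFER
  Position 6: 'b' vs 'e' => DIFFER
Positions that differ: 6

6


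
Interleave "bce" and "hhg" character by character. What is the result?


Interleaving "bce" and "hhg":
  Position 0: 'b' from first, 'h' from second => "bh"
  Position 1: 'c' from first, 'h' from second => "ch"
  Position 2: 'e' from first, 'g' from second => "eg"
Result: bhcheg

bhcheg


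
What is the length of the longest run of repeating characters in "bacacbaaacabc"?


Input: "bacacbaaacabc"
Scanning for longest run:
  Position 1 ('a'): new char, reset run to 1
  Position 2 ('c'): new char, reset run to 1
  Position 3 ('a'): new char, reset run to 1
  Position 4 ('c'): new char, reset run to 1
  Position 5 ('b'): new char, reset run to 1
  Position 6 ('a'): new char, reset run to 1
  Position 7 ('a'): continues run of 'a', length=2
  Position 8 ('a'): continues run of 'a', length=3
  Position 9 ('c'): new char, reset run to 1
  Position 10 ('a'): new char, reset run to 1
  Position 11 ('b'): new char, reset run to 1
  Position 12 ('c'): new char, reset run to 1
Longest run: 'a' with length 3

3


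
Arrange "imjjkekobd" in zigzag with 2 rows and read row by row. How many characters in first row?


Zigzag "imjjkekobd" into 2 rows:
Placing characters:
  'i' => row 0
  'm' => row 1
  'j' => row 0
  'j' => row 1
  'k' => row 0
  'e' => row 1
  'k' => row 0
  'o' => row 1
  'b' => row 0
  'd' => row 1
Rows:
  Row 0: "ijkkb"
  Row 1: "mjeod"
First row length: 5

5


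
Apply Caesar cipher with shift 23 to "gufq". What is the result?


Caesar cipher: shift "gufq" by 23
  'g' (pos 6) + 23 = pos 3 = 'd'
  'u' (pos 20) + 23 = pos 17 = 'r'
  'f' (pos 5) + 23 = pos 2 = 'c'
  'q' (pos 16) + 23 = pos 13 = 'n'
Result: drcn

drcn


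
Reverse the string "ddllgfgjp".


Input: ddllgfgjp
Reading characters right to left:
  Position 8: 'p'
  Position 7: 'j'
  Position 6: 'g'
  Position 5: 'f'
  Position 4: 'g'
  Position 3: 'l'
  Position 2: 'l'
  Position 1: 'd'
  Position 0: 'd'
Reversed: pjgfglldd

pjgfglldd


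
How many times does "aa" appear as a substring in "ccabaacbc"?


Searching for "aa" in "ccabaacbc"
Scanning each position:
  Position 0: "cc" => no
  Position 1: "ca" => no
  Position 2: "ab" => no
  Position 3: "ba" => no
  Position 4: "aa" => MATCH
  Position 5: "ac" => no
  Position 6: "cb" => no
  Position 7: "bc" => no
Total occurrences: 1

1


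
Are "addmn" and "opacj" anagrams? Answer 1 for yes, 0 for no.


Strings: "addmn", "opacj"
Sorted first:  addmn
Sorted second: acjop
Differ at position 1: 'd' vs 'c' => not anagrams

0


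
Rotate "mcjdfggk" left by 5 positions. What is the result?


Input: "mcjdfggk", rotate left by 5
First 5 characters: "mcjdf"
Remaining characters: "ggk"
Concatenate remaining + first: "ggk" + "mcjdf" = "ggkmcjdf"

ggkmcjdf
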